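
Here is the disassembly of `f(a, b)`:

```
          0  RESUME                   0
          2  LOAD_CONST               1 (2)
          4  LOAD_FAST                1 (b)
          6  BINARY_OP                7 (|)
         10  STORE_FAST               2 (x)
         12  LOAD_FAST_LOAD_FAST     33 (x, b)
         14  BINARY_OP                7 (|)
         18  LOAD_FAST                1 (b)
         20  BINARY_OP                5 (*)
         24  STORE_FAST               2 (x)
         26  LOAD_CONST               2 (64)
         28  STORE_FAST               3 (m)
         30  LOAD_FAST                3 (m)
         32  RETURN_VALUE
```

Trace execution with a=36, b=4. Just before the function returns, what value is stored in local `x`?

LOAD_CONST → push 2. Stack: [2]
LOAD_FAST b → push 4. Stack: [2, 4]
BINARY_OP | → 2 | 4 = 6. Stack: [6]
STORE_FAST x → x=6. Stack: []
LOAD_FAST_LOAD_FAST x,b → push 6,4. Stack: [6, 4]
BINARY_OP | → 6 | 4 = 6. Stack: [6]
LOAD_FAST b → push 4. Stack: [6, 4]
BINARY_OP * → 6 * 4 = 24. Stack: [24]
STORE_FAST x → x=24. Stack: []
LOAD_CONST → push 64. Stack: [64]
STORE_FAST m → m=64. Stack: []
LOAD_FAST m → push 64. Stack: [64]
RETURN_VALUE → return 64.

24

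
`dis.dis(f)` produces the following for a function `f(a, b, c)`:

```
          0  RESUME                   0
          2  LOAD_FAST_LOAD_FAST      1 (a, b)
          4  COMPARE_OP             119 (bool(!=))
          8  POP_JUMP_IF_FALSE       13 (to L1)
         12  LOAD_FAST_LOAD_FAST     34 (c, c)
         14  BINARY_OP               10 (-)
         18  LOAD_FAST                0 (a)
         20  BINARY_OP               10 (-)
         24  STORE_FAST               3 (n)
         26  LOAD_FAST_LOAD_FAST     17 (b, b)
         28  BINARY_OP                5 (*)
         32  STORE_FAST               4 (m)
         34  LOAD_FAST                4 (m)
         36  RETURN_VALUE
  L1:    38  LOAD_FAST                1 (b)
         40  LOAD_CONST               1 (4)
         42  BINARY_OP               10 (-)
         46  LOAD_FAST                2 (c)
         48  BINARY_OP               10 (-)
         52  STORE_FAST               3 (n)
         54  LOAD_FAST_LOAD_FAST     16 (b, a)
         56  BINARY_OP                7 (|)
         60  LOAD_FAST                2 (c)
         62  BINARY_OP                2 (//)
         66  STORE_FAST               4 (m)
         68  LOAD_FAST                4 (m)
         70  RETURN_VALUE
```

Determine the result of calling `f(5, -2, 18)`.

4

LOAD_FAST_LOAD_FAST a,b → push 5,-2. Stack: [5, -2]
COMPARE_OP bool(!=) → 5 vs -2 = True. Stack: [True]
POP_JUMP_IF_FALSE → pop True; no jump. Stack: []
LOAD_FAST_LOAD_FAST c,c → push 18,18. Stack: [18, 18]
BINARY_OP - → 18 - 18 = 0. Stack: [0]
LOAD_FAST a → push 5. Stack: [0, 5]
BINARY_OP - → 0 - 5 = -5. Stack: [-5]
STORE_FAST n → n=-5. Stack: []
LOAD_FAST_LOAD_FAST b,b → push -2,-2. Stack: [-2, -2]
BINARY_OP * → -2 * -2 = 4. Stack: [4]
STORE_FAST m → m=4. Stack: []
LOAD_FAST m → push 4. Stack: [4]
RETURN_VALUE → return 4.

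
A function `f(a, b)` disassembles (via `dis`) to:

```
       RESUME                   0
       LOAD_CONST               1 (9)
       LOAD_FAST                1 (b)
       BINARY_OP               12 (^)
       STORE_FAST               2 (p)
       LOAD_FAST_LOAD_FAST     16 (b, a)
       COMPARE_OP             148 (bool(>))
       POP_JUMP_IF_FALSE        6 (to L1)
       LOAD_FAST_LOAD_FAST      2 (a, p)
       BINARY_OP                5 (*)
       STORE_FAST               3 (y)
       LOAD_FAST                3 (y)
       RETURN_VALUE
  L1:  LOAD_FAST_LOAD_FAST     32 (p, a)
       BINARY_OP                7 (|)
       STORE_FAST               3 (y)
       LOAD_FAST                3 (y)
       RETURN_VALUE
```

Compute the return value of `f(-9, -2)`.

LOAD_CONST → push 9. Stack: [9]
LOAD_FAST b → push -2. Stack: [9, -2]
BINARY_OP ^ → 9 ^ -2 = -9. Stack: [-9]
STORE_FAST p → p=-9. Stack: []
LOAD_FAST_LOAD_FAST b,a → push -2,-9. Stack: [-2, -9]
COMPARE_OP bool(>) → -2 vs -9 = True. Stack: [True]
POP_JUMP_IF_FALSE → pop True; no jump. Stack: []
LOAD_FAST_LOAD_FAST a,p → push -9,-9. Stack: [-9, -9]
BINARY_OP * → -9 * -9 = 81. Stack: [81]
STORE_FAST y → y=81. Stack: []
LOAD_FAST y → push 81. Stack: [81]
RETURN_VALUE → return 81.

81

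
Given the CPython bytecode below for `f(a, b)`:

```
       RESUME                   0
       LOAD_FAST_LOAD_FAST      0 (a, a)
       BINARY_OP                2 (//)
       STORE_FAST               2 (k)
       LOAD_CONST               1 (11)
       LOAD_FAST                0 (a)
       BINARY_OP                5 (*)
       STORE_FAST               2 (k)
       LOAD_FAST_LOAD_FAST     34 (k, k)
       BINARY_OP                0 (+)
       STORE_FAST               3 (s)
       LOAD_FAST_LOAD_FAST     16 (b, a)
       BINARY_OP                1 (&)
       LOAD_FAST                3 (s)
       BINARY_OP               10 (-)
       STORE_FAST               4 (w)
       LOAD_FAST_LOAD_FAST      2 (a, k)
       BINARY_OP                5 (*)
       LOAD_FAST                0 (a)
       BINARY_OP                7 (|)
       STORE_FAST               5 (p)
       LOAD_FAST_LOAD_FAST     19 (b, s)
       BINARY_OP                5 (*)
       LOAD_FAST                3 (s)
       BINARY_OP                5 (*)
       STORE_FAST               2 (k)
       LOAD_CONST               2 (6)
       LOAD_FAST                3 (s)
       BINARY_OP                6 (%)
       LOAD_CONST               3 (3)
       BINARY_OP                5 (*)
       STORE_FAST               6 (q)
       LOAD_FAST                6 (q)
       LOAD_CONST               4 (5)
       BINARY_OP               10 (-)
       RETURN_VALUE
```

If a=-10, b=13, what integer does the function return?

-647

LOAD_FAST_LOAD_FAST a,a → push -10,-10. Stack: [-10, -10]
BINARY_OP // → -10 // -10 = 1. Stack: [1]
STORE_FAST k → k=1. Stack: []
LOAD_CONST → push 11. Stack: [11]
LOAD_FAST a → push -10. Stack: [11, -10]
BINARY_OP * → 11 * -10 = -110. Stack: [-110]
STORE_FAST k → k=-110. Stack: []
LOAD_FAST_LOAD_FAST k,k → push -110,-110. Stack: [-110, -110]
BINARY_OP + → -110 + -110 = -220. Stack: [-220]
STORE_FAST s → s=-220. Stack: []
LOAD_FAST_LOAD_FAST b,a → push 13,-10. Stack: [13, -10]
BINARY_OP & → 13 & -10 = 4. Stack: [4]
LOAD_FAST s → push -220. Stack: [4, -220]
BINARY_OP - → 4 - -220 = 224. Stack: [224]
STORE_FAST w → w=224. Stack: []
LOAD_FAST_LOAD_FAST a,k → push -10,-110. Stack: [-10, -110]
BINARY_OP * → -10 * -110 = 1100. Stack: [1100]
LOAD_FAST a → push -10. Stack: [1100, -10]
BINARY_OP | → 1100 | -10 = -2. Stack: [-2]
STORE_FAST p → p=-2. Stack: []
LOAD_FAST_LOAD_FAST b,s → push 13,-220. Stack: [13, -220]
BINARY_OP * → 13 * -220 = -2860. Stack: [-2860]
LOAD_FAST s → push -220. Stack: [-2860, -220]
BINARY_OP * → -2860 * -220 = 629200. Stack: [629200]
STORE_FAST k → k=629200. Stack: []
LOAD_CONST → push 6. Stack: [6]
LOAD_FAST s → push -220. Stack: [6, -220]
BINARY_OP % → 6 % -220 = -214. Stack: [-214]
LOAD_CONST → push 3. Stack: [-214, 3]
BINARY_OP * → -214 * 3 = -642. Stack: [-642]
STORE_FAST q → q=-642. Stack: []
LOAD_FAST q → push -642. Stack: [-642]
LOAD_CONST → push 5. Stack: [-642, 5]
BINARY_OP - → -642 - 5 = -647. Stack: [-647]
RETURN_VALUE → return -647.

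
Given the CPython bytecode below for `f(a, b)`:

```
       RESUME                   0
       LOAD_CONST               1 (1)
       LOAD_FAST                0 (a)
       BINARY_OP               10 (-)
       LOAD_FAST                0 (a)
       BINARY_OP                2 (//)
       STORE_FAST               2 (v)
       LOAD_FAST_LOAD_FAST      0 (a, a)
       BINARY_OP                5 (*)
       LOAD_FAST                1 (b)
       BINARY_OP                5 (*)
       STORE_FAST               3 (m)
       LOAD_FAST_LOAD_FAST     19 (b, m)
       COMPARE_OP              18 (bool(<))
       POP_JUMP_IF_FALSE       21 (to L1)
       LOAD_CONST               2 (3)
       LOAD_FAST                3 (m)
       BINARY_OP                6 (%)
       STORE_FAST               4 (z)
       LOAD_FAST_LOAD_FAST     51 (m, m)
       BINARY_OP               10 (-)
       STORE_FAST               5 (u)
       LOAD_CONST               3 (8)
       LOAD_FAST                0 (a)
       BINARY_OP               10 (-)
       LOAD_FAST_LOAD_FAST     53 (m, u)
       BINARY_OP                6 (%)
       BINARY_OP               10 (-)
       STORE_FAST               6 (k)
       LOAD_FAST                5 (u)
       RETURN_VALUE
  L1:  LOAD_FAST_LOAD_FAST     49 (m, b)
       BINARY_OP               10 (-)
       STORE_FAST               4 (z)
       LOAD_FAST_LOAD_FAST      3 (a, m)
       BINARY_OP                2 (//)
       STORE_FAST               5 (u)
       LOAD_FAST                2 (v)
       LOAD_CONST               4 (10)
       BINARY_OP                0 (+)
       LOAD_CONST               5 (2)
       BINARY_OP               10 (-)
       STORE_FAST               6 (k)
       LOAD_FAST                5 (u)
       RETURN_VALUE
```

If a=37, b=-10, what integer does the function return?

LOAD_CONST → push 1. Stack: [1]
LOAD_FAST a → push 37. Stack: [1, 37]
BINARY_OP - → 1 - 37 = -36. Stack: [-36]
LOAD_FAST a → push 37. Stack: [-36, 37]
BINARY_OP // → -36 // 37 = -1. Stack: [-1]
STORE_FAST v → v=-1. Stack: []
LOAD_FAST_LOAD_FAST a,a → push 37,37. Stack: [37, 37]
BINARY_OP * → 37 * 37 = 1369. Stack: [1369]
LOAD_FAST b → push -10. Stack: [1369, -10]
BINARY_OP * → 1369 * -10 = -13690. Stack: [-13690]
STORE_FAST m → m=-13690. Stack: []
LOAD_FAST_LOAD_FAST b,m → push -10,-13690. Stack: [-10, -13690]
COMPARE_OP bool(<) → -10 vs -13690 = False. Stack: [False]
POP_JUMP_IF_FALSE → pop False; jump. Stack: []
LOAD_FAST_LOAD_FAST m,b → push -13690,-10. Stack: [-13690, -10]
BINARY_OP - → -13690 - -10 = -13680. Stack: [-13680]
STORE_FAST z → z=-13680. Stack: []
LOAD_FAST_LOAD_FAST a,m → push 37,-13690. Stack: [37, -13690]
BINARY_OP // → 37 // -13690 = -1. Stack: [-1]
STORE_FAST u → u=-1. Stack: []
LOAD_FAST v → push -1. Stack: [-1]
LOAD_CONST → push 10. Stack: [-1, 10]
BINARY_OP + → -1 + 10 = 9. Stack: [9]
LOAD_CONST → push 2. Stack: [9, 2]
BINARY_OP - → 9 - 2 = 7. Stack: [7]
STORE_FAST k → k=7. Stack: []
LOAD_FAST u → push -1. Stack: [-1]
RETURN_VALUE → return -1.

-1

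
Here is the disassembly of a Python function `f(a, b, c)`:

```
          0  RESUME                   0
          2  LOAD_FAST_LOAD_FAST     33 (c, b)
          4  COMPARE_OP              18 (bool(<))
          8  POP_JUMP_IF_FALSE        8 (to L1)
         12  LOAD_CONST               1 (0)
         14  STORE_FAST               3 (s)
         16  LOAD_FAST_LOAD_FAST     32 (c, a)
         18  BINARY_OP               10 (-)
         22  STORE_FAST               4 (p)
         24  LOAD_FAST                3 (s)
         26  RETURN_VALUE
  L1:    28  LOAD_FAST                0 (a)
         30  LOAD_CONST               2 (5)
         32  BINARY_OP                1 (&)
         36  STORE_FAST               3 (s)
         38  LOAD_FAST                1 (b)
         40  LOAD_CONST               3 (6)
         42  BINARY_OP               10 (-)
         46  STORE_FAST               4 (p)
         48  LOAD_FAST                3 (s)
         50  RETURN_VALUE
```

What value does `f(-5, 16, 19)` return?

1

LOAD_FAST_LOAD_FAST c,b → push 19,16. Stack: [19, 16]
COMPARE_OP bool(<) → 19 vs 16 = False. Stack: [False]
POP_JUMP_IF_FALSE → pop False; jump. Stack: []
LOAD_FAST a → push -5. Stack: [-5]
LOAD_CONST → push 5. Stack: [-5, 5]
BINARY_OP & → -5 & 5 = 1. Stack: [1]
STORE_FAST s → s=1. Stack: []
LOAD_FAST b → push 16. Stack: [16]
LOAD_CONST → push 6. Stack: [16, 6]
BINARY_OP - → 16 - 6 = 10. Stack: [10]
STORE_FAST p → p=10. Stack: []
LOAD_FAST s → push 1. Stack: [1]
RETURN_VALUE → return 1.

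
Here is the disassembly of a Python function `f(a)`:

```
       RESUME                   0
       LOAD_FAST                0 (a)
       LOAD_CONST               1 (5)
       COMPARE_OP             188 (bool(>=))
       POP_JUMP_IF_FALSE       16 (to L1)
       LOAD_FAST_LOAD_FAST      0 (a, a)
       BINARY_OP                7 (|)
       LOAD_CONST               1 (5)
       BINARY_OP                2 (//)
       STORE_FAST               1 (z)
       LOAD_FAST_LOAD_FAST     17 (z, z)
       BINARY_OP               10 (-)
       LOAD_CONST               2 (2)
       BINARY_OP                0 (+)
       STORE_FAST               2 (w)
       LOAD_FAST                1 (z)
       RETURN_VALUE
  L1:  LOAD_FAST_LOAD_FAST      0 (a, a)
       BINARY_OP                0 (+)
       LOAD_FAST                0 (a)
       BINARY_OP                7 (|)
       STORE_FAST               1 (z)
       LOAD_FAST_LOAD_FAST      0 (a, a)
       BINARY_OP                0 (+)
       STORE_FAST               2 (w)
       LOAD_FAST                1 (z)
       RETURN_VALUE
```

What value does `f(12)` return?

2

LOAD_FAST a → push 12. Stack: [12]
LOAD_CONST → push 5. Stack: [12, 5]
COMPARE_OP bool(>=) → 12 vs 5 = True. Stack: [True]
POP_JUMP_IF_FALSE → pop True; no jump. Stack: []
LOAD_FAST_LOAD_FAST a,a → push 12,12. Stack: [12, 12]
BINARY_OP | → 12 | 12 = 12. Stack: [12]
LOAD_CONST → push 5. Stack: [12, 5]
BINARY_OP // → 12 // 5 = 2. Stack: [2]
STORE_FAST z → z=2. Stack: []
LOAD_FAST_LOAD_FAST z,z → push 2,2. Stack: [2, 2]
BINARY_OP - → 2 - 2 = 0. Stack: [0]
LOAD_CONST → push 2. Stack: [0, 2]
BINARY_OP + → 0 + 2 = 2. Stack: [2]
STORE_FAST w → w=2. Stack: []
LOAD_FAST z → push 2. Stack: [2]
RETURN_VALUE → return 2.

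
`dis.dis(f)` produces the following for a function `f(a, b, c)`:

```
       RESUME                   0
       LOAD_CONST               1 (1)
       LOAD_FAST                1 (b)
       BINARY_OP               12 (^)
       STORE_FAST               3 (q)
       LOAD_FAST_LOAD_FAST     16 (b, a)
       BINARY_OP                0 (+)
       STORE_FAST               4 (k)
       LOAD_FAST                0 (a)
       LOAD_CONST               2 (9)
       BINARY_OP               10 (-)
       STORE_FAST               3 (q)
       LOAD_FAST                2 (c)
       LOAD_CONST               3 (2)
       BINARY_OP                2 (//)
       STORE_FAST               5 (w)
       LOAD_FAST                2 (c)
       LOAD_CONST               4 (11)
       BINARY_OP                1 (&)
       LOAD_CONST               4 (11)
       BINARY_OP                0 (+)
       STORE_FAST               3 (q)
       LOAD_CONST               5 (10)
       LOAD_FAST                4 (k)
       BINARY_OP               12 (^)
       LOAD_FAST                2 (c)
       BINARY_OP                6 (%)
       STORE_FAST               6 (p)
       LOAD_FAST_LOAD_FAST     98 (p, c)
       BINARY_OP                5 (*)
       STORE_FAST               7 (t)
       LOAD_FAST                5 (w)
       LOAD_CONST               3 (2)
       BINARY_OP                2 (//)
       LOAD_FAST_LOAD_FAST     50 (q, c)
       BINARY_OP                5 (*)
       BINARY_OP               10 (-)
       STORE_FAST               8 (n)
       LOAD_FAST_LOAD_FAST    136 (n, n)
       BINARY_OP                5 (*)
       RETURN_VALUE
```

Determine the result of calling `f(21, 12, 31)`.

455625

LOAD_CONST → push 1. Stack: [1]
LOAD_FAST b → push 12. Stack: [1, 12]
BINARY_OP ^ → 1 ^ 12 = 13. Stack: [13]
STORE_FAST q → q=13. Stack: []
LOAD_FAST_LOAD_FAST b,a → push 12,21. Stack: [12, 21]
BINARY_OP + → 12 + 21 = 33. Stack: [33]
STORE_FAST k → k=33. Stack: []
LOAD_FAST a → push 21. Stack: [21]
LOAD_CONST → push 9. Stack: [21, 9]
BINARY_OP - → 21 - 9 = 12. Stack: [12]
STORE_FAST q → q=12. Stack: []
LOAD_FAST c → push 31. Stack: [31]
LOAD_CONST → push 2. Stack: [31, 2]
BINARY_OP // → 31 // 2 = 15. Stack: [15]
STORE_FAST w → w=15. Stack: []
LOAD_FAST c → push 31. Stack: [31]
LOAD_CONST → push 11. Stack: [31, 11]
BINARY_OP & → 31 & 11 = 11. Stack: [11]
LOAD_CONST → push 11. Stack: [11, 11]
BINARY_OP + → 11 + 11 = 22. Stack: [22]
STORE_FAST q → q=22. Stack: []
LOAD_CONST → push 10. Stack: [10]
LOAD_FAST k → push 33. Stack: [10, 33]
BINARY_OP ^ → 10 ^ 33 = 43. Stack: [43]
LOAD_FAST c → push 31. Stack: [43, 31]
BINARY_OP % → 43 % 31 = 12. Stack: [12]
STORE_FAST p → p=12. Stack: []
LOAD_FAST_LOAD_FAST p,c → push 12,31. Stack: [12, 31]
BINARY_OP * → 12 * 31 = 372. Stack: [372]
STORE_FAST t → t=372. Stack: []
LOAD_FAST w → push 15. Stack: [15]
LOAD_CONST → push 2. Stack: [15, 2]
BINARY_OP // → 15 // 2 = 7. Stack: [7]
LOAD_FAST_LOAD_FAST q,c → push 22,31. Stack: [7, 22, 31]
BINARY_OP * → 22 * 31 = 682. Stack: [7, 682]
BINARY_OP - → 7 - 682 = -675. Stack: [-675]
STORE_FAST n → n=-675. Stack: []
LOAD_FAST_LOAD_FAST n,n → push -675,-675. Stack: [-675, -675]
BINARY_OP * → -675 * -675 = 455625. Stack: [455625]
RETURN_VALUE → return 455625.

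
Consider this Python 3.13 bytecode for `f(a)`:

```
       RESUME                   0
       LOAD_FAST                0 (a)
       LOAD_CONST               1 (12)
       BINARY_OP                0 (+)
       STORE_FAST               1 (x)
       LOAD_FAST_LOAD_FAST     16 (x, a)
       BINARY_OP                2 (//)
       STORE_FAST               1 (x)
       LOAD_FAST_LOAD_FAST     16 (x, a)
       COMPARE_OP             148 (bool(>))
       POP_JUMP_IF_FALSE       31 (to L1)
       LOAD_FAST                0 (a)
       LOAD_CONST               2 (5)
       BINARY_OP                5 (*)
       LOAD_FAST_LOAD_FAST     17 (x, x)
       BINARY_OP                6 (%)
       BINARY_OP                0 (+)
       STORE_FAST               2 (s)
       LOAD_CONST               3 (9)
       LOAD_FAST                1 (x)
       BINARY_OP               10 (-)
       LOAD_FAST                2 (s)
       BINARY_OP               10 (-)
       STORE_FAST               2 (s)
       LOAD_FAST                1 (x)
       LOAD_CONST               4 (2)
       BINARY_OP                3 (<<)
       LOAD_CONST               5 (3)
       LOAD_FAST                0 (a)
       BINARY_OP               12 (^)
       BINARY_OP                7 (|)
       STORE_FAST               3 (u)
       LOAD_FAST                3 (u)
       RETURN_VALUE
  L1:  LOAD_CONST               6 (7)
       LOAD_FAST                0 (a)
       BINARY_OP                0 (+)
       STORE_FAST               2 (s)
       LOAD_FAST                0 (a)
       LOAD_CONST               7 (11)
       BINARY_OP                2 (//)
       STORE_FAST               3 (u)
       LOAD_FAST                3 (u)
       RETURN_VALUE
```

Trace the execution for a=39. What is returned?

3

LOAD_FAST a → push 39. Stack: [39]
LOAD_CONST → push 12. Stack: [39, 12]
BINARY_OP + → 39 + 12 = 51. Stack: [51]
STORE_FAST x → x=51. Stack: []
LOAD_FAST_LOAD_FAST x,a → push 51,39. Stack: [51, 39]
BINARY_OP // → 51 // 39 = 1. Stack: [1]
STORE_FAST x → x=1. Stack: []
LOAD_FAST_LOAD_FAST x,a → push 1,39. Stack: [1, 39]
COMPARE_OP bool(>) → 1 vs 39 = False. Stack: [False]
POP_JUMP_IF_FALSE → pop False; jump. Stack: []
LOAD_CONST → push 7. Stack: [7]
LOAD_FAST a → push 39. Stack: [7, 39]
BINARY_OP + → 7 + 39 = 46. Stack: [46]
STORE_FAST s → s=46. Stack: []
LOAD_FAST a → push 39. Stack: [39]
LOAD_CONST → push 11. Stack: [39, 11]
BINARY_OP // → 39 // 11 = 3. Stack: [3]
STORE_FAST u → u=3. Stack: []
LOAD_FAST u → push 3. Stack: [3]
RETURN_VALUE → return 3.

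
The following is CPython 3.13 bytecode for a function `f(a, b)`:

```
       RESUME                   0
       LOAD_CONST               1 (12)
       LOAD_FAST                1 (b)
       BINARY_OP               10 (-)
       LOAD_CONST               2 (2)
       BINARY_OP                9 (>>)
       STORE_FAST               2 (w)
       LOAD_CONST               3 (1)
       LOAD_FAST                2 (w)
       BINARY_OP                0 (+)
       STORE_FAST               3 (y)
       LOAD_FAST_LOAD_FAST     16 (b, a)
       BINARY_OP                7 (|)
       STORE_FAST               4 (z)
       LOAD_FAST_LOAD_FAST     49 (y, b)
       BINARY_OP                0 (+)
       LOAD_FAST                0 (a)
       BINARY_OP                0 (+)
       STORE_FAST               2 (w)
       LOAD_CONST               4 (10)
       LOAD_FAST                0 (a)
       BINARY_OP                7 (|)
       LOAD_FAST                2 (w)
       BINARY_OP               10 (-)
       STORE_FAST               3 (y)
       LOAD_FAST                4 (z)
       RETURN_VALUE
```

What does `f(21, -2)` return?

-1

LOAD_CONST → push 12. Stack: [12]
LOAD_FAST b → push -2. Stack: [12, -2]
BINARY_OP - → 12 - -2 = 14. Stack: [14]
LOAD_CONST → push 2. Stack: [14, 2]
BINARY_OP >> → 14 >> 2 = 3. Stack: [3]
STORE_FAST w → w=3. Stack: []
LOAD_CONST → push 1. Stack: [1]
LOAD_FAST w → push 3. Stack: [1, 3]
BINARY_OP + → 1 + 3 = 4. Stack: [4]
STORE_FAST y → y=4. Stack: []
LOAD_FAST_LOAD_FAST b,a → push -2,21. Stack: [-2, 21]
BINARY_OP | → -2 | 21 = -1. Stack: [-1]
STORE_FAST z → z=-1. Stack: []
LOAD_FAST_LOAD_FAST y,b → push 4,-2. Stack: [4, -2]
BINARY_OP + → 4 + -2 = 2. Stack: [2]
LOAD_FAST a → push 21. Stack: [2, 21]
BINARY_OP + → 2 + 21 = 23. Stack: [23]
STORE_FAST w → w=23. Stack: []
LOAD_CONST → push 10. Stack: [10]
LOAD_FAST a → push 21. Stack: [10, 21]
BINARY_OP | → 10 | 21 = 31. Stack: [31]
LOAD_FAST w → push 23. Stack: [31, 23]
BINARY_OP - → 31 - 23 = 8. Stack: [8]
STORE_FAST y → y=8. Stack: []
LOAD_FAST z → push -1. Stack: [-1]
RETURN_VALUE → return -1.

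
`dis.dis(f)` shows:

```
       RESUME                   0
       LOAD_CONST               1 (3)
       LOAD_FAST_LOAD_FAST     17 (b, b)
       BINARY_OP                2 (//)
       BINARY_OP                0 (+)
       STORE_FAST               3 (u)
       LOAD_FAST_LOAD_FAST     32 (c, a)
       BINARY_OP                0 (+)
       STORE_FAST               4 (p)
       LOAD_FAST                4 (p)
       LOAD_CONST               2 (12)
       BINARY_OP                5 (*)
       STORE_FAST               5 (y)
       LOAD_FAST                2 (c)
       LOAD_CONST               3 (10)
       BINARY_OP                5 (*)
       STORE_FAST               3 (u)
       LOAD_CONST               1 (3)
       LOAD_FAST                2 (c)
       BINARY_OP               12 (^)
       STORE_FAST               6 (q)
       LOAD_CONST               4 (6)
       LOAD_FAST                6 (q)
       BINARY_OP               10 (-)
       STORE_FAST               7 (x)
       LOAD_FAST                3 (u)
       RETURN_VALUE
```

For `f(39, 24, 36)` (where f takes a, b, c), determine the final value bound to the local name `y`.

LOAD_CONST → push 3. Stack: [3]
LOAD_FAST_LOAD_FAST b,b → push 24,24. Stack: [3, 24, 24]
BINARY_OP // → 24 // 24 = 1. Stack: [3, 1]
BINARY_OP + → 3 + 1 = 4. Stack: [4]
STORE_FAST u → u=4. Stack: []
LOAD_FAST_LOAD_FAST c,a → push 36,39. Stack: [36, 39]
BINARY_OP + → 36 + 39 = 75. Stack: [75]
STORE_FAST p → p=75. Stack: []
LOAD_FAST p → push 75. Stack: [75]
LOAD_CONST → push 12. Stack: [75, 12]
BINARY_OP * → 75 * 12 = 900. Stack: [900]
STORE_FAST y → y=900. Stack: []
LOAD_FAST c → push 36. Stack: [36]
LOAD_CONST → push 10. Stack: [36, 10]
BINARY_OP * → 36 * 10 = 360. Stack: [360]
STORE_FAST u → u=360. Stack: []
LOAD_CONST → push 3. Stack: [3]
LOAD_FAST c → push 36. Stack: [3, 36]
BINARY_OP ^ → 3 ^ 36 = 39. Stack: [39]
STORE_FAST q → q=39. Stack: []
LOAD_CONST → push 6. Stack: [6]
LOAD_FAST q → push 39. Stack: [6, 39]
BINARY_OP - → 6 - 39 = -33. Stack: [-33]
STORE_FAST x → x=-33. Stack: []
LOAD_FAST u → push 360. Stack: [360]
RETURN_VALUE → return 360.

900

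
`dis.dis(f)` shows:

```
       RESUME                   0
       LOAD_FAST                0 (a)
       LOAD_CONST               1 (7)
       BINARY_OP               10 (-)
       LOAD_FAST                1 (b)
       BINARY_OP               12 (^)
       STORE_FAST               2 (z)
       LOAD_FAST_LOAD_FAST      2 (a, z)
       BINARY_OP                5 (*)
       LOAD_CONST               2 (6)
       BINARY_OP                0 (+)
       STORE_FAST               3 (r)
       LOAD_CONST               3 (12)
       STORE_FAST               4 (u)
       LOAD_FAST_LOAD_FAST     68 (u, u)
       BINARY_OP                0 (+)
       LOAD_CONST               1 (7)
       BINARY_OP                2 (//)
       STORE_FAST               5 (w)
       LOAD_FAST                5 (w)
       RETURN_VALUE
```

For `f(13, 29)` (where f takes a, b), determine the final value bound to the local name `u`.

12

LOAD_FAST a → push 13. Stack: [13]
LOAD_CONST → push 7. Stack: [13, 7]
BINARY_OP - → 13 - 7 = 6. Stack: [6]
LOAD_FAST b → push 29. Stack: [6, 29]
BINARY_OP ^ → 6 ^ 29 = 27. Stack: [27]
STORE_FAST z → z=27. Stack: []
LOAD_FAST_LOAD_FAST a,z → push 13,27. Stack: [13, 27]
BINARY_OP * → 13 * 27 = 351. Stack: [351]
LOAD_CONST → push 6. Stack: [351, 6]
BINARY_OP + → 351 + 6 = 357. Stack: [357]
STORE_FAST r → r=357. Stack: []
LOAD_CONST → push 12. Stack: [12]
STORE_FAST u → u=12. Stack: []
LOAD_FAST_LOAD_FAST u,u → push 12,12. Stack: [12, 12]
BINARY_OP + → 12 + 12 = 24. Stack: [24]
LOAD_CONST → push 7. Stack: [24, 7]
BINARY_OP // → 24 // 7 = 3. Stack: [3]
STORE_FAST w → w=3. Stack: []
LOAD_FAST w → push 3. Stack: [3]
RETURN_VALUE → return 3.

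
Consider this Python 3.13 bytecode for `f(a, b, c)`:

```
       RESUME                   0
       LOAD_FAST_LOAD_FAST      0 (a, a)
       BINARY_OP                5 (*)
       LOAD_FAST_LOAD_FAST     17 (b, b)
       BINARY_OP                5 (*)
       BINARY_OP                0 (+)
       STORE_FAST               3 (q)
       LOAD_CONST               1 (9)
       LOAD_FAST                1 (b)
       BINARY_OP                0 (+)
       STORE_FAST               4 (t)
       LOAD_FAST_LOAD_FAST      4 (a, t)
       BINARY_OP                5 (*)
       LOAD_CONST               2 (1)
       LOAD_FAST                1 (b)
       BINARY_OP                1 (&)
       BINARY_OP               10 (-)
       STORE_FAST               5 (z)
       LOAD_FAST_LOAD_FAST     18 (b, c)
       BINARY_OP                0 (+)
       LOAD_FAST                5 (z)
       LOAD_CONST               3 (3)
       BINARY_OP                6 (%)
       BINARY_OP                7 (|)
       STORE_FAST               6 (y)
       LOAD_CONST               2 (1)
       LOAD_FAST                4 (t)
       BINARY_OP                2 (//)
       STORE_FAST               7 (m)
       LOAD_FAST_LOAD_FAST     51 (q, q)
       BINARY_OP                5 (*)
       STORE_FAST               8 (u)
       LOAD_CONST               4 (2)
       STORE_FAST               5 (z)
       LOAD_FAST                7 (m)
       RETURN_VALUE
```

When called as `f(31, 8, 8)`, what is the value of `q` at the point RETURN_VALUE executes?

1025

LOAD_FAST_LOAD_FAST a,a → push 31,31. Stack: [31, 31]
BINARY_OP * → 31 * 31 = 961. Stack: [961]
LOAD_FAST_LOAD_FAST b,b → push 8,8. Stack: [961, 8, 8]
BINARY_OP * → 8 * 8 = 64. Stack: [961, 64]
BINARY_OP + → 961 + 64 = 1025. Stack: [1025]
STORE_FAST q → q=1025. Stack: []
LOAD_CONST → push 9. Stack: [9]
LOAD_FAST b → push 8. Stack: [9, 8]
BINARY_OP + → 9 + 8 = 17. Stack: [17]
STORE_FAST t → t=17. Stack: []
LOAD_FAST_LOAD_FAST a,t → push 31,17. Stack: [31, 17]
BINARY_OP * → 31 * 17 = 527. Stack: [527]
LOAD_CONST → push 1. Stack: [527, 1]
LOAD_FAST b → push 8. Stack: [527, 1, 8]
BINARY_OP & → 1 & 8 = 0. Stack: [527, 0]
BINARY_OP - → 527 - 0 = 527. Stack: [527]
STORE_FAST z → z=527. Stack: []
LOAD_FAST_LOAD_FAST b,c → push 8,8. Stack: [8, 8]
BINARY_OP + → 8 + 8 = 16. Stack: [16]
LOAD_FAST z → push 527. Stack: [16, 527]
LOAD_CONST → push 3. Stack: [16, 527, 3]
BINARY_OP % → 527 % 3 = 2. Stack: [16, 2]
BINARY_OP | → 16 | 2 = 18. Stack: [18]
STORE_FAST y → y=18. Stack: []
LOAD_CONST → push 1. Stack: [1]
LOAD_FAST t → push 17. Stack: [1, 17]
BINARY_OP // → 1 // 17 = 0. Stack: [0]
STORE_FAST m → m=0. Stack: []
LOAD_FAST_LOAD_FAST q,q → push 1025,1025. Stack: [1025, 1025]
BINARY_OP * → 1025 * 1025 = 1050625. Stack: [1050625]
STORE_FAST u → u=1050625. Stack: []
LOAD_CONST → push 2. Stack: [2]
STORE_FAST z → z=2. Stack: []
LOAD_FAST m → push 0. Stack: [0]
RETURN_VALUE → return 0.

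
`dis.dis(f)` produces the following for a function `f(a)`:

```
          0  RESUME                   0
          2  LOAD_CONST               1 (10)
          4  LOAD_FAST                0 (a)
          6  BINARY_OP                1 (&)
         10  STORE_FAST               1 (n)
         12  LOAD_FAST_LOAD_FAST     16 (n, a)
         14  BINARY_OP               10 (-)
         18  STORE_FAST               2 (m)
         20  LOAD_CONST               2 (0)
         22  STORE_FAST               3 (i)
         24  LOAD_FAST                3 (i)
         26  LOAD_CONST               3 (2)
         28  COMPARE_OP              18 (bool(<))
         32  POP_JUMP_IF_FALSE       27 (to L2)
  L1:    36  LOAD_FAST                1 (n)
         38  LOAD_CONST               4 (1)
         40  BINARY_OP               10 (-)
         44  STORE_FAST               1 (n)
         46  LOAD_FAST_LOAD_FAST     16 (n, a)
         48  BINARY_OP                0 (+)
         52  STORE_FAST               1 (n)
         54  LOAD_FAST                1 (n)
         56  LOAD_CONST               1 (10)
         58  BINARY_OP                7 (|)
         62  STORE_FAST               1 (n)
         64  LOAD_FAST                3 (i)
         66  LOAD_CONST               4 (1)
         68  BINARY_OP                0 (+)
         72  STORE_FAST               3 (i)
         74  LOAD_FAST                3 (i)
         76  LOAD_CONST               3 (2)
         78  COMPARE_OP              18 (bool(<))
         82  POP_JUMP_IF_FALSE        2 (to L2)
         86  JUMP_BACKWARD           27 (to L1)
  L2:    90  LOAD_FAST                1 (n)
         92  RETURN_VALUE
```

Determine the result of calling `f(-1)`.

LOAD_CONST → push 10. Stack: [10]
LOAD_FAST a → push -1. Stack: [10, -1]
BINARY_OP & → 10 & -1 = 10. Stack: [10]
STORE_FAST n → n=10. Stack: []
LOAD_FAST_LOAD_FAST n,a → push 10,-1. Stack: [10, -1]
BINARY_OP - → 10 - -1 = 11. Stack: [11]
STORE_FAST m → m=11. Stack: []
LOAD_CONST → push 0. Stack: [0]
STORE_FAST i → i=0. Stack: []
LOAD_FAST i → push 0. Stack: [0]
LOAD_CONST → push 2. Stack: [0, 2]
COMPARE_OP bool(<) → 0 vs 2 = True. Stack: [True]
POP_JUMP_IF_FALSE → pop True; no jump. Stack: []
LOAD_FAST n → push 10. Stack: [10]
LOAD_CONST → push 1. Stack: [10, 1]
BINARY_OP - → 10 - 1 = 9. Stack: [9]
STORE_FAST n → n=9. Stack: []
LOAD_FAST_LOAD_FAST n,a → push 9,-1. Stack: [9, -1]
BINARY_OP + → 9 + -1 = 8. Stack: [8]
STORE_FAST n → n=8. Stack: []
LOAD_FAST n → push 8. Stack: [8]
LOAD_CONST → push 10. Stack: [8, 10]
BINARY_OP | → 8 | 10 = 10. Stack: [10]
STORE_FAST n → n=10. Stack: []
LOAD_FAST i → push 0. Stack: [0]
LOAD_CONST → push 1. Stack: [0, 1]
BINARY_OP + → 0 + 1 = 1. Stack: [1]
STORE_FAST i → i=1. Stack: []
LOAD_FAST i → push 1. Stack: [1]
LOAD_CONST → push 2. Stack: [1, 2]
COMPARE_OP bool(<) → 1 vs 2 = True. Stack: [True]
POP_JUMP_IF_FALSE → pop True; no jump. Stack: []
LOAD_FAST n → push 10. Stack: [10]
LOAD_CONST → push 1. Stack: [10, 1]
BINARY_OP - → 10 - 1 = 9. Stack: [9]
STORE_FAST n → n=9. Stack: []
LOAD_FAST_LOAD_FAST n,a → push 9,-1. Stack: [9, -1]
BINARY_OP + → 9 + -1 = 8. Stack: [8]
STORE_FAST n → n=8. Stack: []
LOAD_FAST n → push 8. Stack: [8]
LOAD_CONST → push 10. Stack: [8, 10]
BINARY_OP | → 8 | 10 = 10. Stack: [10]
STORE_FAST n → n=10. Stack: []
LOAD_FAST i → push 1. Stack: [1]
LOAD_CONST → push 1. Stack: [1, 1]
BINARY_OP + → 1 + 1 = 2. Stack: [2]
STORE_FAST i → i=2. Stack: []
LOAD_FAST i → push 2. Stack: [2]
LOAD_CONST → push 2. Stack: [2, 2]
COMPARE_OP bool(<) → 2 vs 2 = False. Stack: [False]
POP_JUMP_IF_FALSE → pop False; jump. Stack: []
LOAD_FAST n → push 10. Stack: [10]
RETURN_VALUE → return 10.

10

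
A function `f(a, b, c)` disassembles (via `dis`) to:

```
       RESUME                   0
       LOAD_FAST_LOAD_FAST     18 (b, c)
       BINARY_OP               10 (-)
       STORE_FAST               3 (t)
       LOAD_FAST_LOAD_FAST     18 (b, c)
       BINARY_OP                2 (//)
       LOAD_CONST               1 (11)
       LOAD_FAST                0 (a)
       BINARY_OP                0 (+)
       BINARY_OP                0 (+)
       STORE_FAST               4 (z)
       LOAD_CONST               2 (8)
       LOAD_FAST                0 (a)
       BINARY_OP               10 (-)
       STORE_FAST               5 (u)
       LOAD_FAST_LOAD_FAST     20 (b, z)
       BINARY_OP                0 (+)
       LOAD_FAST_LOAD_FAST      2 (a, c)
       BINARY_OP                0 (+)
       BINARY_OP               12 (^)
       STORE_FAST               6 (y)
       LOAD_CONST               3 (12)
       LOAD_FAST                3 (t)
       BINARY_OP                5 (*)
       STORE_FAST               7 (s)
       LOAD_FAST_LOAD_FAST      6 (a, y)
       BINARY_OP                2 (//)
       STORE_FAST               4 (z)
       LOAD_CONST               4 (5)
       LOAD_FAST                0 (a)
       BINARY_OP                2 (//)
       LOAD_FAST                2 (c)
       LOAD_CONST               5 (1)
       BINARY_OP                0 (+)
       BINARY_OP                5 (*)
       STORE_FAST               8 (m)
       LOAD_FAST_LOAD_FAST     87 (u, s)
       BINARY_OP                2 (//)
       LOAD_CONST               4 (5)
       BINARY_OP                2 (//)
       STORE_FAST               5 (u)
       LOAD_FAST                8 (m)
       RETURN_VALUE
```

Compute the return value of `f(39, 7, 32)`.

0

LOAD_FAST_LOAD_FAST b,c → push 7,32. Stack: [7, 32]
BINARY_OP - → 7 - 32 = -25. Stack: [-25]
STORE_FAST t → t=-25. Stack: []
LOAD_FAST_LOAD_FAST b,c → push 7,32. Stack: [7, 32]
BINARY_OP // → 7 // 32 = 0. Stack: [0]
LOAD_CONST → push 11. Stack: [0, 11]
LOAD_FAST a → push 39. Stack: [0, 11, 39]
BINARY_OP + → 11 + 39 = 50. Stack: [0, 50]
BINARY_OP + → 0 + 50 = 50. Stack: [50]
STORE_FAST z → z=50. Stack: []
LOAD_CONST → push 8. Stack: [8]
LOAD_FAST a → push 39. Stack: [8, 39]
BINARY_OP - → 8 - 39 = -31. Stack: [-31]
STORE_FAST u → u=-31. Stack: []
LOAD_FAST_LOAD_FAST b,z → push 7,50. Stack: [7, 50]
BINARY_OP + → 7 + 50 = 57. Stack: [57]
LOAD_FAST_LOAD_FAST a,c → push 39,32. Stack: [57, 39, 32]
BINARY_OP + → 39 + 32 = 71. Stack: [57, 71]
BINARY_OP ^ → 57 ^ 71 = 126. Stack: [126]
STORE_FAST y → y=126. Stack: []
LOAD_CONST → push 12. Stack: [12]
LOAD_FAST t → push -25. Stack: [12, -25]
BINARY_OP * → 12 * -25 = -300. Stack: [-300]
STORE_FAST s → s=-300. Stack: []
LOAD_FAST_LOAD_FAST a,y → push 39,126. Stack: [39, 126]
BINARY_OP // → 39 // 126 = 0. Stack: [0]
STORE_FAST z → z=0. Stack: []
LOAD_CONST → push 5. Stack: [5]
LOAD_FAST a → push 39. Stack: [5, 39]
BINARY_OP // → 5 // 39 = 0. Stack: [0]
LOAD_FAST c → push 32. Stack: [0, 32]
LOAD_CONST → push 1. Stack: [0, 32, 1]
BINARY_OP + → 32 + 1 = 33. Stack: [0, 33]
BINARY_OP * → 0 * 33 = 0. Stack: [0]
STORE_FAST m → m=0. Stack: []
LOAD_FAST_LOAD_FAST u,s → push -31,-300. Stack: [-31, -300]
BINARY_OP // → -31 // -300 = 0. Stack: [0]
LOAD_CONST → push 5. Stack: [0, 5]
BINARY_OP // → 0 // 5 = 0. Stack: [0]
STORE_FAST u → u=0. Stack: []
LOAD_FAST m → push 0. Stack: [0]
RETURN_VALUE → return 0.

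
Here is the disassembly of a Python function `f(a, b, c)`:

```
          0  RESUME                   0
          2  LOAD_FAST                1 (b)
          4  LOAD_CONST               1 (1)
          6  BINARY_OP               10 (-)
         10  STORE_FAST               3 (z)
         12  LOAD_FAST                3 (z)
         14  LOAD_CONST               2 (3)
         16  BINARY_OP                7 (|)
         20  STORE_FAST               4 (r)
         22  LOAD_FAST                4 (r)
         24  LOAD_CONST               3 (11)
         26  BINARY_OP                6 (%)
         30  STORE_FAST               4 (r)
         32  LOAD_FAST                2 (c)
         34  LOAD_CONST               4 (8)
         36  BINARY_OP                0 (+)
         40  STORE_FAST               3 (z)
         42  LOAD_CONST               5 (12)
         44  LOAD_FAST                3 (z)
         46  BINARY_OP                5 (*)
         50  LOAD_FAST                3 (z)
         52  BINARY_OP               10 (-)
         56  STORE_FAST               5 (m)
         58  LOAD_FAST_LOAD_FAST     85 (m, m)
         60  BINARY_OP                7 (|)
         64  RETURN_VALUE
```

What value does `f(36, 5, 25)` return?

LOAD_FAST b → push 5. Stack: [5]
LOAD_CONST → push 1. Stack: [5, 1]
BINARY_OP - → 5 - 1 = 4. Stack: [4]
STORE_FAST z → z=4. Stack: []
LOAD_FAST z → push 4. Stack: [4]
LOAD_CONST → push 3. Stack: [4, 3]
BINARY_OP | → 4 | 3 = 7. Stack: [7]
STORE_FAST r → r=7. Stack: []
LOAD_FAST r → push 7. Stack: [7]
LOAD_CONST → push 11. Stack: [7, 11]
BINARY_OP % → 7 % 11 = 7. Stack: [7]
STORE_FAST r → r=7. Stack: []
LOAD_FAST c → push 25. Stack: [25]
LOAD_CONST → push 8. Stack: [25, 8]
BINARY_OP + → 25 + 8 = 33. Stack: [33]
STORE_FAST z → z=33. Stack: []
LOAD_CONST → push 12. Stack: [12]
LOAD_FAST z → push 33. Stack: [12, 33]
BINARY_OP * → 12 * 33 = 396. Stack: [396]
LOAD_FAST z → push 33. Stack: [396, 33]
BINARY_OP - → 396 - 33 = 363. Stack: [363]
STORE_FAST m → m=363. Stack: []
LOAD_FAST_LOAD_FAST m,m → push 363,363. Stack: [363, 363]
BINARY_OP | → 363 | 363 = 363. Stack: [363]
RETURN_VALUE → return 363.

363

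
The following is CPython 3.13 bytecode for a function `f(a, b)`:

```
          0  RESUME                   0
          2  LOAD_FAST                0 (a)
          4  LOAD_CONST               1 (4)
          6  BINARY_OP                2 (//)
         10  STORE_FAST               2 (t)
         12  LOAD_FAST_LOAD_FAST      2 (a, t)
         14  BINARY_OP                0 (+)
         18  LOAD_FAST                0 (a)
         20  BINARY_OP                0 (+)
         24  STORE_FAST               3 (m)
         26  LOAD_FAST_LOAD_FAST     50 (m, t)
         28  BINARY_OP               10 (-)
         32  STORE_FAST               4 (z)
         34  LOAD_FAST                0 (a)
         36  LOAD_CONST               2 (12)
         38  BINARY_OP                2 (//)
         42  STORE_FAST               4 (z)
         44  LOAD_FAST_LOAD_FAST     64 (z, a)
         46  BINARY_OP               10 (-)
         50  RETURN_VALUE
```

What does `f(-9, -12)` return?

8

LOAD_FAST a → push -9. Stack: [-9]
LOAD_CONST → push 4. Stack: [-9, 4]
BINARY_OP // → -9 // 4 = -3. Stack: [-3]
STORE_FAST t → t=-3. Stack: []
LOAD_FAST_LOAD_FAST a,t → push -9,-3. Stack: [-9, -3]
BINARY_OP + → -9 + -3 = -12. Stack: [-12]
LOAD_FAST a → push -9. Stack: [-12, -9]
BINARY_OP + → -12 + -9 = -21. Stack: [-21]
STORE_FAST m → m=-21. Stack: []
LOAD_FAST_LOAD_FAST m,t → push -21,-3. Stack: [-21, -3]
BINARY_OP - → -21 - -3 = -18. Stack: [-18]
STORE_FAST z → z=-18. Stack: []
LOAD_FAST a → push -9. Stack: [-9]
LOAD_CONST → push 12. Stack: [-9, 12]
BINARY_OP // → -9 // 12 = -1. Stack: [-1]
STORE_FAST z → z=-1. Stack: []
LOAD_FAST_LOAD_FAST z,a → push -1,-9. Stack: [-1, -9]
BINARY_OP - → -1 - -9 = 8. Stack: [8]
RETURN_VALUE → return 8.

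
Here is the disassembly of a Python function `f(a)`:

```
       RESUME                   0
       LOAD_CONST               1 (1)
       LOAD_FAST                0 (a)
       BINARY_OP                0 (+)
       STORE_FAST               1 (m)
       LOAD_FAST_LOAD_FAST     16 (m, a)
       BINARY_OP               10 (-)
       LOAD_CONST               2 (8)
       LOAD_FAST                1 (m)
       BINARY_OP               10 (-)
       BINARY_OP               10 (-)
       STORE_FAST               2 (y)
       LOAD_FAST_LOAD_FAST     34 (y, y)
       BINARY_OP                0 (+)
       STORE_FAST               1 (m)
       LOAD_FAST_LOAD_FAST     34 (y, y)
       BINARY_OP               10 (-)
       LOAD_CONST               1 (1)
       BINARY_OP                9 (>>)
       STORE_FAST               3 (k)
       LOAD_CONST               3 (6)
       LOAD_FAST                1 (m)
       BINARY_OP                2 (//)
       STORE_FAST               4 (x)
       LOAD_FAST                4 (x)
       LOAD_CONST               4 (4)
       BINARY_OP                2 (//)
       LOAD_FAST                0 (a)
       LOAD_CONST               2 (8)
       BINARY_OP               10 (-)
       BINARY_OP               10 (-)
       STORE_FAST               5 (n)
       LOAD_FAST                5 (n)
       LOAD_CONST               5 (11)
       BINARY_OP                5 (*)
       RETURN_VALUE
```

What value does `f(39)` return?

LOAD_CONST → push 1. Stack: [1]
LOAD_FAST a → push 39. Stack: [1, 39]
BINARY_OP + → 1 + 39 = 40. Stack: [40]
STORE_FAST m → m=40. Stack: []
LOAD_FAST_LOAD_FAST m,a → push 40,39. Stack: [40, 39]
BINARY_OP - → 40 - 39 = 1. Stack: [1]
LOAD_CONST → push 8. Stack: [1, 8]
LOAD_FAST m → push 40. Stack: [1, 8, 40]
BINARY_OP - → 8 - 40 = -32. Stack: [1, -32]
BINARY_OP - → 1 - -32 = 33. Stack: [33]
STORE_FAST y → y=33. Stack: []
LOAD_FAST_LOAD_FAST y,y → push 33,33. Stack: [33, 33]
BINARY_OP + → 33 + 33 = 66. Stack: [66]
STORE_FAST m → m=66. Stack: []
LOAD_FAST_LOAD_FAST y,y → push 33,33. Stack: [33, 33]
BINARY_OP - → 33 - 33 = 0. Stack: [0]
LOAD_CONST → push 1. Stack: [0, 1]
BINARY_OP >> → 0 >> 1 = 0. Stack: [0]
STORE_FAST k → k=0. Stack: []
LOAD_CONST → push 6. Stack: [6]
LOAD_FAST m → push 66. Stack: [6, 66]
BINARY_OP // → 6 // 66 = 0. Stack: [0]
STORE_FAST x → x=0. Stack: []
LOAD_FAST x → push 0. Stack: [0]
LOAD_CONST → push 4. Stack: [0, 4]
BINARY_OP // → 0 // 4 = 0. Stack: [0]
LOAD_FAST a → push 39. Stack: [0, 39]
LOAD_CONST → push 8. Stack: [0, 39, 8]
BINARY_OP - → 39 - 8 = 31. Stack: [0, 31]
BINARY_OP - → 0 - 31 = -31. Stack: [-31]
STORE_FAST n → n=-31. Stack: []
LOAD_FAST n → push -31. Stack: [-31]
LOAD_CONST → push 11. Stack: [-31, 11]
BINARY_OP * → -31 * 11 = -341. Stack: [-341]
RETURN_VALUE → return -341.

-341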